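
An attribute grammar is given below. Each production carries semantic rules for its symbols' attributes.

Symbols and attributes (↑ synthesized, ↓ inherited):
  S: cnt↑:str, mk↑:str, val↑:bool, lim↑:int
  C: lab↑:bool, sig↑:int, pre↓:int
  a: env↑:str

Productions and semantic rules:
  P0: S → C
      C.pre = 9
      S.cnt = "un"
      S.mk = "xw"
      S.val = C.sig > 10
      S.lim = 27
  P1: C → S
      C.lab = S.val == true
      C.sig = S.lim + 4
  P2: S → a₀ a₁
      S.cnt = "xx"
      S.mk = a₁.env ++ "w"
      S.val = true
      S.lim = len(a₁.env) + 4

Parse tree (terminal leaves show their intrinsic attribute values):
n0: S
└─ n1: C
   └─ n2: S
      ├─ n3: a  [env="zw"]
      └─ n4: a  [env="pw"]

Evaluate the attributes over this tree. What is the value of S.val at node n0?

1. n1.pre = 9  [9]
2. n3.env = "zw"  [terminal]
3. n4.env = "pw"  [terminal]
4. n2.cnt = "xx"  ["xx"]
5. n2.mk = "pww"  [a₁.env ++ "w"]
6. n2.val = true  [true]
7. n2.lim = 6  [len(a₁.env) + 4]
8. n1.lab = true  [S.val == true]
9. n1.sig = 10  [S.lim + 4]
10. n0.cnt = "un"  ["un"]
11. n0.mk = "xw"  ["xw"]
12. n0.val = false  [C.sig > 10]
13. n0.lim = 27  [27]

false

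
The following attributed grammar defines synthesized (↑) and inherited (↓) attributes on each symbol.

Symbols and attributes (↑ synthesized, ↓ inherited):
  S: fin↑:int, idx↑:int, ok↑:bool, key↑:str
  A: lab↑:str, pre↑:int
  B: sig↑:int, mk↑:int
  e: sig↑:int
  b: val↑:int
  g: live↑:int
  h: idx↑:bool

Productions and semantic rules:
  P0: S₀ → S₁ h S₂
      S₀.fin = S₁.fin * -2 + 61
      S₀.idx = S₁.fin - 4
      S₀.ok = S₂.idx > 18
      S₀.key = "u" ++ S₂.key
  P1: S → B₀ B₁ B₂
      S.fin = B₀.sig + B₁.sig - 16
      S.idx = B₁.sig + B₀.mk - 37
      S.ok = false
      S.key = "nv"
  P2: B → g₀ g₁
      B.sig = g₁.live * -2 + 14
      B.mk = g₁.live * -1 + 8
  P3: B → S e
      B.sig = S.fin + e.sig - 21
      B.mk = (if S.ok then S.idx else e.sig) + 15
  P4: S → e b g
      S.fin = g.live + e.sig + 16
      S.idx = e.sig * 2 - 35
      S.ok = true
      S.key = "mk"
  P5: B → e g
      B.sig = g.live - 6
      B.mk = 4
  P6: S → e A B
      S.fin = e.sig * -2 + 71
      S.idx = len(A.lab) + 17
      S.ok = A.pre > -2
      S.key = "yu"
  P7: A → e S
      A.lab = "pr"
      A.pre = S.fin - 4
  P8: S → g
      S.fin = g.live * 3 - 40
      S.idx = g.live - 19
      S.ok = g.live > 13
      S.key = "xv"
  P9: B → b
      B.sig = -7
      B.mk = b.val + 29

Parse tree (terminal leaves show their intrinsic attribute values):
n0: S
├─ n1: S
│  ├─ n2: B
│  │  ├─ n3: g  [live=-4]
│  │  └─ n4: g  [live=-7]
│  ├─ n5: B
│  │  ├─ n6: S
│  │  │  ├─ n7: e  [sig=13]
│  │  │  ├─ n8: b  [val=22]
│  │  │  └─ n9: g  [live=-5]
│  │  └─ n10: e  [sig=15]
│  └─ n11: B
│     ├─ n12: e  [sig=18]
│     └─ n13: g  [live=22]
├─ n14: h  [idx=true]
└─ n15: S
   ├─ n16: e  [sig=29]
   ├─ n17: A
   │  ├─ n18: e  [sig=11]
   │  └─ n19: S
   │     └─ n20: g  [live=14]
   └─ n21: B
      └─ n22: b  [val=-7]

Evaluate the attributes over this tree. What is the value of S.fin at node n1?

30

1. n3.live = -4  [terminal]
2. n4.live = -7  [terminal]
3. n2.sig = 28  [g₁.live * -2 + 14]
4. n2.mk = 15  [g₁.live * -1 + 8]
5. n7.sig = 13  [terminal]
6. n8.val = 22  [terminal]
7. n9.live = -5  [terminal]
8. n6.fin = 24  [g.live + e.sig + 16]
9. n6.idx = -9  [e.sig * 2 - 35]
10. n6.ok = true  [true]
11. n6.key = "mk"  ["mk"]
12. n10.sig = 15  [terminal]
13. n5.sig = 18  [S.fin + e.sig - 21]
14. n5.mk = 6  [(if S.ok then S.idx else e.sig) + 15]
15. n12.sig = 18  [terminal]
16. n13.live = 22  [terminal]
17. n11.sig = 16  [g.live - 6]
18. n11.mk = 4  [4]
19. n1.fin = 30  [B₀.sig + B₁.sig - 16]
20. n1.idx = -4  [B₁.sig + B₀.mk - 37]
21. n1.ok = false  [false]
22. n1.key = "nv"  ["nv"]
23. n14.idx = true  [terminal]
24. n16.sig = 29  [terminal]
25. n18.sig = 11  [terminal]
26. n20.live = 14  [terminal]
27. n19.fin = 2  [g.live * 3 - 40]
28. n19.idx = -5  [g.live - 19]
29. n19.ok = true  [g.live > 13]
30. n19.key = "xv"  ["xv"]
31. n17.lab = "pr"  ["pr"]
32. n17.pre = -2  [S.fin - 4]
33. n22.val = -7  [terminal]
34. n21.sig = -7  [-7]
35. n21.mk = 22  [b.val + 29]
36. n15.fin = 13  [e.sig * -2 + 71]
37. n15.idx = 19  [len(A.lab) + 17]
38. n15.ok = false  [A.pre > -2]
39. n15.key = "yu"  ["yu"]
40. n0.fin = 1  [S₁.fin * -2 + 61]
41. n0.idx = 26  [S₁.fin - 4]
42. n0.ok = true  [S₂.idx > 18]
43. n0.key = "uyu"  ["u" ++ S₂.key]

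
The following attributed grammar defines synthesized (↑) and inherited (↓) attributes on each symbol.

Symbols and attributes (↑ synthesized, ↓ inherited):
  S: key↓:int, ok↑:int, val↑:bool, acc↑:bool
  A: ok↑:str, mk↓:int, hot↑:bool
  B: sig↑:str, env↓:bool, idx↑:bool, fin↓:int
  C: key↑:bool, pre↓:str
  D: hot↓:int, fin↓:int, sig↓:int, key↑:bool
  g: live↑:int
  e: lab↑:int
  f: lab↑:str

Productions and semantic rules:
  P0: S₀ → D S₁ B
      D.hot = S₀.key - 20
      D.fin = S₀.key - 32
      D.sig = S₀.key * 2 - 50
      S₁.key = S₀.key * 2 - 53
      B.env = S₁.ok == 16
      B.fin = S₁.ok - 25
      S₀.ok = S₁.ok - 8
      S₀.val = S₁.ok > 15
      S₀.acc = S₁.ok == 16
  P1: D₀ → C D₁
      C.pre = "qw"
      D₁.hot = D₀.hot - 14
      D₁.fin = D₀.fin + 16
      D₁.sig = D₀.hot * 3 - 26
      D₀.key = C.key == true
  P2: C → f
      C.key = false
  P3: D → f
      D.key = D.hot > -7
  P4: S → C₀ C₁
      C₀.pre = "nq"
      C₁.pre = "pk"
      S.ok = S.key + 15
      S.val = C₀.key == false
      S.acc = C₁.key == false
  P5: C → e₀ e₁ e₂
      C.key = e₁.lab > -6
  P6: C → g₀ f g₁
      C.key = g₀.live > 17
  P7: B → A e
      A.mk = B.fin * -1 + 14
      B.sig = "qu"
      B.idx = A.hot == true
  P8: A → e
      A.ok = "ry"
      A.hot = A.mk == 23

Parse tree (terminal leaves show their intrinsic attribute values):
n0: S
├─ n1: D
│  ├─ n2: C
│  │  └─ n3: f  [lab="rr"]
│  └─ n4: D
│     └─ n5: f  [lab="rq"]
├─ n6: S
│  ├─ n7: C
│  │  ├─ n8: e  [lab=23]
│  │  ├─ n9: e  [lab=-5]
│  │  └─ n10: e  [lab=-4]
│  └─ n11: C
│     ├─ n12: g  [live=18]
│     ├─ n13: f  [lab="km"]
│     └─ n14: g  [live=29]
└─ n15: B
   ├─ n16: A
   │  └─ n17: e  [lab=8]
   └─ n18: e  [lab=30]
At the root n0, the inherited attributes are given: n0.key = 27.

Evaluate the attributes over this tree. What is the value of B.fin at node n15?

-9

1. n0.key = 27  [given at root]
2. n1.hot = 7  [S₀.key - 20]
3. n1.fin = -5  [S₀.key - 32]
4. n1.sig = 4  [S₀.key * 2 - 50]
5. n2.pre = "qw"  ["qw"]
6. n3.lab = "rr"  [terminal]
7. n2.key = false  [false]
8. n4.hot = -7  [D₀.hot - 14]
9. n4.fin = 11  [D₀.fin + 16]
10. n4.sig = -5  [D₀.hot * 3 - 26]
11. n5.lab = "rq"  [terminal]
12. n4.key = false  [D.hot > -7]
13. n1.key = false  [C.key == true]
14. n6.key = 1  [S₀.key * 2 - 53]
15. n7.pre = "nq"  ["nq"]
16. n8.lab = 23  [terminal]
17. n9.lab = -5  [terminal]
18. n10.lab = -4  [terminal]
19. n7.key = true  [e₁.lab > -6]
20. n11.pre = "pk"  ["pk"]
21. n12.live = 18  [terminal]
22. n13.lab = "km"  [terminal]
23. n14.live = 29  [terminal]
24. n11.key = true  [g₀.live > 17]
25. n6.ok = 16  [S.key + 15]
26. n6.val = false  [C₀.key == false]
27. n6.acc = false  [C₁.key == false]
28. n15.env = true  [S₁.ok == 16]
29. n15.fin = -9  [S₁.ok - 25]
30. n16.mk = 23  [B.fin * -1 + 14]
31. n17.lab = 8  [terminal]
32. n16.ok = "ry"  ["ry"]
33. n16.hot = true  [A.mk == 23]
34. n18.lab = 30  [terminal]
35. n15.sig = "qu"  ["qu"]
36. n15.idx = true  [A.hot == true]
37. n0.ok = 8  [S₁.ok - 8]
38. n0.val = true  [S₁.ok > 15]
39. n0.acc = true  [S₁.ok == 16]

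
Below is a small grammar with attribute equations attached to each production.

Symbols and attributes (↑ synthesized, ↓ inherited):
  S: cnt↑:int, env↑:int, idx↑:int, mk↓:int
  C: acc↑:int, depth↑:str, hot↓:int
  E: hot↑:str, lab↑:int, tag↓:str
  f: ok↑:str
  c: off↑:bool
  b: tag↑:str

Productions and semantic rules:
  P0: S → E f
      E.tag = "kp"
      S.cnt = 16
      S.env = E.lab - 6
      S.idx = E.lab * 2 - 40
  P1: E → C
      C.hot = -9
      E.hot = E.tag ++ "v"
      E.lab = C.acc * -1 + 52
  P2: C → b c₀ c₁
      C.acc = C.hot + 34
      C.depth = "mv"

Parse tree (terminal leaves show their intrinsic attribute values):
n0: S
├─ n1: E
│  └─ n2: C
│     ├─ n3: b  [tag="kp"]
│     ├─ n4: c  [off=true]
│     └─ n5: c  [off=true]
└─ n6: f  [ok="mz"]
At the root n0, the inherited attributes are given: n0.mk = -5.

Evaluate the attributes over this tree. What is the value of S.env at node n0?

1. n0.mk = -5  [given at root]
2. n1.tag = "kp"  ["kp"]
3. n2.hot = -9  [-9]
4. n3.tag = "kp"  [terminal]
5. n4.off = true  [terminal]
6. n5.off = true  [terminal]
7. n2.acc = 25  [C.hot + 34]
8. n2.depth = "mv"  ["mv"]
9. n1.hot = "kpv"  [E.tag ++ "v"]
10. n1.lab = 27  [C.acc * -1 + 52]
11. n6.ok = "mz"  [terminal]
12. n0.cnt = 16  [16]
13. n0.env = 21  [E.lab - 6]
14. n0.idx = 14  [E.lab * 2 - 40]

21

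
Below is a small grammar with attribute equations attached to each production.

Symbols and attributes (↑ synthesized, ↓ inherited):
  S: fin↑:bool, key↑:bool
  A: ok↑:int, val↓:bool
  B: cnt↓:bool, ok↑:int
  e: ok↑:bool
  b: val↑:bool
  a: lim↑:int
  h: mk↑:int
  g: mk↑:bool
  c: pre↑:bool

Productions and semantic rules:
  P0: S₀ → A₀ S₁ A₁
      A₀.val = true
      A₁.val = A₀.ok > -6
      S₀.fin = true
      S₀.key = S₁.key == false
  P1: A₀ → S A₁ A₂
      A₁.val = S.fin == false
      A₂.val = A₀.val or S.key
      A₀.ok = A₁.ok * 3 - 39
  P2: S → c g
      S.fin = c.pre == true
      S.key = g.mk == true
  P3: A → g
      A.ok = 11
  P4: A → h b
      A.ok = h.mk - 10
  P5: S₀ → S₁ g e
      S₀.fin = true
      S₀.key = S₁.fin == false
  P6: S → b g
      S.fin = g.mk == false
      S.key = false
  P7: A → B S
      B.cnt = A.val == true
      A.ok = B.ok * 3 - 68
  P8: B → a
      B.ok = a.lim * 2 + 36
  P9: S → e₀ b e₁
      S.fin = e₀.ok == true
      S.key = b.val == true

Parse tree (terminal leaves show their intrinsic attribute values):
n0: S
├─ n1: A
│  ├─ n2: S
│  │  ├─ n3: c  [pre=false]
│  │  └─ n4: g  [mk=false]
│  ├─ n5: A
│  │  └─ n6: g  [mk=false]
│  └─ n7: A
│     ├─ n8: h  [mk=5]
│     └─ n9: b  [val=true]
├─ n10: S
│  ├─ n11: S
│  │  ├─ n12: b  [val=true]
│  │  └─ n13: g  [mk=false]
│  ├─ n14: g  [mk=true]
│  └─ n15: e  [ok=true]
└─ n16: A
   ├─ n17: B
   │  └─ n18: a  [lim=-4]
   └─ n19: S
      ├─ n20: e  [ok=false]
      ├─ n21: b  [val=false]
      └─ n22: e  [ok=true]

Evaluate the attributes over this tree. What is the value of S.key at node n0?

1. n1.val = true  [true]
2. n3.pre = false  [terminal]
3. n4.mk = false  [terminal]
4. n2.fin = false  [c.pre == true]
5. n2.key = false  [g.mk == true]
6. n5.val = true  [S.fin == false]
7. n6.mk = false  [terminal]
8. n5.ok = 11  [11]
9. n7.val = true  [A₀.val or S.key]
10. n8.mk = 5  [terminal]
11. n9.val = true  [terminal]
12. n7.ok = -5  [h.mk - 10]
13. n1.ok = -6  [A₁.ok * 3 - 39]
14. n12.val = true  [terminal]
15. n13.mk = false  [terminal]
16. n11.fin = true  [g.mk == false]
17. n11.key = false  [false]
18. n14.mk = true  [terminal]
19. n15.ok = true  [terminal]
20. n10.fin = true  [true]
21. n10.key = false  [S₁.fin == false]
22. n16.val = false  [A₀.ok > -6]
23. n17.cnt = false  [A.val == true]
24. n18.lim = -4  [terminal]
25. n17.ok = 28  [a.lim * 2 + 36]
26. n20.ok = false  [terminal]
27. n21.val = false  [terminal]
28. n22.ok = true  [terminal]
29. n19.fin = false  [e₀.ok == true]
30. n19.key = false  [b.val == true]
31. n16.ok = 16  [B.ok * 3 - 68]
32. n0.fin = true  [true]
33. n0.key = true  [S₁.key == false]

true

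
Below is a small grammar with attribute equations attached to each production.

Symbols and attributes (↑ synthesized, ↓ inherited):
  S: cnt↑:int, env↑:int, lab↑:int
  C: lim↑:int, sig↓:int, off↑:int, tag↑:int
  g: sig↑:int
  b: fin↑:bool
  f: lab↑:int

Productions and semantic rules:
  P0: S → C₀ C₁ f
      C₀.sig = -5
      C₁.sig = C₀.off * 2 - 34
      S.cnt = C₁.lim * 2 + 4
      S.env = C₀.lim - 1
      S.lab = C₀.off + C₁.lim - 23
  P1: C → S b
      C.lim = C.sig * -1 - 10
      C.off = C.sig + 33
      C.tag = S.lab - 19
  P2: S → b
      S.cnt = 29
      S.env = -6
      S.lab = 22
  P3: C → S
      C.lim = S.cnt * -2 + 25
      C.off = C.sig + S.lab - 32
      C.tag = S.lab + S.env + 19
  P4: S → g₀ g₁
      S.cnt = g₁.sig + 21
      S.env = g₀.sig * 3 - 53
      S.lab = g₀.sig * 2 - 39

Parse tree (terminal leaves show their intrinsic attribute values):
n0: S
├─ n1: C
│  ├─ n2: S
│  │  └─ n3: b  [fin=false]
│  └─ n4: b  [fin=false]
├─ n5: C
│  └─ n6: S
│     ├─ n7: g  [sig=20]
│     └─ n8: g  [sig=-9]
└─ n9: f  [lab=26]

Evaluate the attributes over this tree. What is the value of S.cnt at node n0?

1. n1.sig = -5  [-5]
2. n3.fin = false  [terminal]
3. n2.cnt = 29  [29]
4. n2.env = -6  [-6]
5. n2.lab = 22  [22]
6. n4.fin = false  [terminal]
7. n1.lim = -5  [C.sig * -1 - 10]
8. n1.off = 28  [C.sig + 33]
9. n1.tag = 3  [S.lab - 19]
10. n5.sig = 22  [C₀.off * 2 - 34]
11. n7.sig = 20  [terminal]
12. n8.sig = -9  [terminal]
13. n6.cnt = 12  [g₁.sig + 21]
14. n6.env = 7  [g₀.sig * 3 - 53]
15. n6.lab = 1  [g₀.sig * 2 - 39]
16. n5.lim = 1  [S.cnt * -2 + 25]
17. n5.off = -9  [C.sig + S.lab - 32]
18. n5.tag = 27  [S.lab + S.env + 19]
19. n9.lab = 26  [terminal]
20. n0.cnt = 6  [C₁.lim * 2 + 4]
21. n0.env = -6  [C₀.lim - 1]
22. n0.lab = 6  [C₀.off + C₁.lim - 23]

6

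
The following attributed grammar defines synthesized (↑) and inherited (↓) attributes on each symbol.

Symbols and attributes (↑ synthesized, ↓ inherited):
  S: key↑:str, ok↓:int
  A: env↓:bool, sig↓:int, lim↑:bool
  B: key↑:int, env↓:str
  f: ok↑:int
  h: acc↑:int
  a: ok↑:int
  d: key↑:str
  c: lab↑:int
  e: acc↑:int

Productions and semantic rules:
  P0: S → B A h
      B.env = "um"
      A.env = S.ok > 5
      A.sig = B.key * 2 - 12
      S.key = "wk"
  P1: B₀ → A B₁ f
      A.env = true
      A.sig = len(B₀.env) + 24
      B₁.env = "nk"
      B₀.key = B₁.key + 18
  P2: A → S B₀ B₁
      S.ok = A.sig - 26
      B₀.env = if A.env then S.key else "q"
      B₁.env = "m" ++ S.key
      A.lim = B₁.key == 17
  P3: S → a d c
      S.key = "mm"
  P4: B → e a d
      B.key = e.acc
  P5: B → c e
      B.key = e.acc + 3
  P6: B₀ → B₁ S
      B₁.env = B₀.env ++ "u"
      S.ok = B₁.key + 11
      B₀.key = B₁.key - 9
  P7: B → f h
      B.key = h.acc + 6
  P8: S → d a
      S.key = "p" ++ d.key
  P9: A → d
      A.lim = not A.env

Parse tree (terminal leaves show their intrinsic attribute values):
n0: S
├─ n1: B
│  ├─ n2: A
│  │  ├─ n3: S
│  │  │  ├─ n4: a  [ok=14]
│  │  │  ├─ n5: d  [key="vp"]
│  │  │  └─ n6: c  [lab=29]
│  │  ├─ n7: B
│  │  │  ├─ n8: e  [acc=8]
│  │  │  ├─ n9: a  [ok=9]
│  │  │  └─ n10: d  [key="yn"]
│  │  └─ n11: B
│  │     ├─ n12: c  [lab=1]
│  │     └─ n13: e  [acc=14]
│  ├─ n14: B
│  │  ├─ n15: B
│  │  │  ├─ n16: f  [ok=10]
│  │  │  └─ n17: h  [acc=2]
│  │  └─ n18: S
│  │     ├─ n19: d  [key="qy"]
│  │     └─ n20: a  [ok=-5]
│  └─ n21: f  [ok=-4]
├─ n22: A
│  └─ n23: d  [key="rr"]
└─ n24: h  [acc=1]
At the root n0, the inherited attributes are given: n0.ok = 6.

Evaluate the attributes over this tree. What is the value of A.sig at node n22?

1. n0.ok = 6  [given at root]
2. n1.env = "um"  ["um"]
3. n2.env = true  [true]
4. n2.sig = 26  [len(B₀.env) + 24]
5. n3.ok = 0  [A.sig - 26]
6. n4.ok = 14  [terminal]
7. n5.key = "vp"  [terminal]
8. n6.lab = 29  [terminal]
9. n3.key = "mm"  ["mm"]
10. n7.env = "mm"  [if A.env then S.key else "q"]
11. n8.acc = 8  [terminal]
12. n9.ok = 9  [terminal]
13. n10.key = "yn"  [terminal]
14. n7.key = 8  [e.acc]
15. n11.env = "mmm"  ["m" ++ S.key]
16. n12.lab = 1  [terminal]
17. n13.acc = 14  [terminal]
18. n11.key = 17  [e.acc + 3]
19. n2.lim = true  [B₁.key == 17]
20. n14.env = "nk"  ["nk"]
21. n15.env = "nku"  [B₀.env ++ "u"]
22. n16.ok = 10  [terminal]
23. n17.acc = 2  [terminal]
24. n15.key = 8  [h.acc + 6]
25. n18.ok = 19  [B₁.key + 11]
26. n19.key = "qy"  [terminal]
27. n20.ok = -5  [terminal]
28. n18.key = "pqy"  ["p" ++ d.key]
29. n14.key = -1  [B₁.key - 9]
30. n21.ok = -4  [terminal]
31. n1.key = 17  [B₁.key + 18]
32. n22.env = true  [S.ok > 5]
33. n22.sig = 22  [B.key * 2 - 12]
34. n23.key = "rr"  [terminal]
35. n22.lim = false  [not A.env]
36. n24.acc = 1  [terminal]
37. n0.key = "wk"  ["wk"]

22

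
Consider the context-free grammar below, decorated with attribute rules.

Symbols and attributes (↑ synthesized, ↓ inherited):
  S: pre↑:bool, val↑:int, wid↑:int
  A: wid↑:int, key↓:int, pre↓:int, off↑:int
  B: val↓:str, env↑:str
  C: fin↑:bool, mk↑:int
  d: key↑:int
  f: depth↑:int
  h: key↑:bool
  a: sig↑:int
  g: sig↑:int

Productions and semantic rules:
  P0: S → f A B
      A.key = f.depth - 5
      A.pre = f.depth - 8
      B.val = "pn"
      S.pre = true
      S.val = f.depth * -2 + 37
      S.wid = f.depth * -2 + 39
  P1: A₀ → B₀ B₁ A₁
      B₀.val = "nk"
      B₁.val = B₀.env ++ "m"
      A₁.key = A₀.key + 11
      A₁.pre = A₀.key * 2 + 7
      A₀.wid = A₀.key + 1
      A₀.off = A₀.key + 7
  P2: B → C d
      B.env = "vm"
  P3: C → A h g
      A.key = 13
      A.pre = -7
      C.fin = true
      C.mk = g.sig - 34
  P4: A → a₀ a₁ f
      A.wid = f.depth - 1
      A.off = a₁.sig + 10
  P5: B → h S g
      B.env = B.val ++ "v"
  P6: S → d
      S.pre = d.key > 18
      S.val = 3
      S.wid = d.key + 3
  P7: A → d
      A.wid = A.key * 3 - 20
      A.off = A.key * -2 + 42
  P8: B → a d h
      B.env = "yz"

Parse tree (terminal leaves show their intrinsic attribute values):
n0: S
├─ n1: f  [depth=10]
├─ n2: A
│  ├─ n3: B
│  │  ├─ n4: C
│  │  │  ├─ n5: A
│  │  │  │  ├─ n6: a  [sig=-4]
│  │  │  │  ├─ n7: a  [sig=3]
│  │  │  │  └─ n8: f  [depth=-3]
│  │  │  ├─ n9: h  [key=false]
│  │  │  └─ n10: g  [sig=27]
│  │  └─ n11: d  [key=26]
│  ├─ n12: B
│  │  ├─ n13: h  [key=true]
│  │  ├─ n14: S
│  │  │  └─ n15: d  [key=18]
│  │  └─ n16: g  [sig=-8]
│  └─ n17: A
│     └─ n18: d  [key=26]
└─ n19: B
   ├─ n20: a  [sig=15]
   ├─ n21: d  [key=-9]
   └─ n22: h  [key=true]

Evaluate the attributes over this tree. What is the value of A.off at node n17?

10

1. n1.depth = 10  [terminal]
2. n2.key = 5  [f.depth - 5]
3. n2.pre = 2  [f.depth - 8]
4. n3.val = "nk"  ["nk"]
5. n5.key = 13  [13]
6. n5.pre = -7  [-7]
7. n6.sig = -4  [terminal]
8. n7.sig = 3  [terminal]
9. n8.depth = -3  [terminal]
10. n5.wid = -4  [f.depth - 1]
11. n5.off = 13  [a₁.sig + 10]
12. n9.key = false  [terminal]
13. n10.sig = 27  [terminal]
14. n4.fin = true  [true]
15. n4.mk = -7  [g.sig - 34]
16. n11.key = 26  [terminal]
17. n3.env = "vm"  ["vm"]
18. n12.val = "vmm"  [B₀.env ++ "m"]
19. n13.key = true  [terminal]
20. n15.key = 18  [terminal]
21. n14.pre = false  [d.key > 18]
22. n14.val = 3  [3]
23. n14.wid = 21  [d.key + 3]
24. n16.sig = -8  [terminal]
25. n12.env = "vmmv"  [B.val ++ "v"]
26. n17.key = 16  [A₀.key + 11]
27. n17.pre = 17  [A₀.key * 2 + 7]
28. n18.key = 26  [terminal]
29. n17.wid = 28  [A.key * 3 - 20]
30. n17.off = 10  [A.key * -2 + 42]
31. n2.wid = 6  [A₀.key + 1]
32. n2.off = 12  [A₀.key + 7]
33. n19.val = "pn"  ["pn"]
34. n20.sig = 15  [terminal]
35. n21.key = -9  [terminal]
36. n22.key = true  [terminal]
37. n19.env = "yz"  ["yz"]
38. n0.pre = true  [true]
39. n0.val = 17  [f.depth * -2 + 37]
40. n0.wid = 19  [f.depth * -2 + 39]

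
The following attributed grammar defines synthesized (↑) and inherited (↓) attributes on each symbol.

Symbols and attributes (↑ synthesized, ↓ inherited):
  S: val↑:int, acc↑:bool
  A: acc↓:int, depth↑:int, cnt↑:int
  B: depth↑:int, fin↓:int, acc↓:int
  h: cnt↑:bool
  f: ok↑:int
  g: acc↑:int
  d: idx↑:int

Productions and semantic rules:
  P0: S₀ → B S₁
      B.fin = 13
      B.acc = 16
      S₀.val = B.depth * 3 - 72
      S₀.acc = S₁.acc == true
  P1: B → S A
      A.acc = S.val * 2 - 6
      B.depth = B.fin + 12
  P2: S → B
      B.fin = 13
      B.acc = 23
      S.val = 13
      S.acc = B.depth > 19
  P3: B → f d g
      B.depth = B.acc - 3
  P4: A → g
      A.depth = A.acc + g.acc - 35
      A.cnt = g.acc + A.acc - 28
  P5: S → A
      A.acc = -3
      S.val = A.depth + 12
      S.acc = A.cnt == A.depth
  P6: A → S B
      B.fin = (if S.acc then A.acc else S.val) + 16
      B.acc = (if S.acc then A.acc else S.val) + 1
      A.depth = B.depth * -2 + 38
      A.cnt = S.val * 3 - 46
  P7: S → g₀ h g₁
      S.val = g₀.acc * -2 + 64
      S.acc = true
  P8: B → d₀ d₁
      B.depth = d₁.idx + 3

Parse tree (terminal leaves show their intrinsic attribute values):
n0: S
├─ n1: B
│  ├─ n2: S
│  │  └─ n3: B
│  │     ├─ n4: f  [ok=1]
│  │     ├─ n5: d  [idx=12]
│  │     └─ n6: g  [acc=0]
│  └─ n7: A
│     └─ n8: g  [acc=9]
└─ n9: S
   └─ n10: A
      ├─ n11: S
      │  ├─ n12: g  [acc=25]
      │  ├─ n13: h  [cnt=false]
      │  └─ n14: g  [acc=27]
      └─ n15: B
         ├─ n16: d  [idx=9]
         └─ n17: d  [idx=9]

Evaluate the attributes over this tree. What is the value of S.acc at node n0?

1. n1.fin = 13  [13]
2. n1.acc = 16  [16]
3. n3.fin = 13  [13]
4. n3.acc = 23  [23]
5. n4.ok = 1  [terminal]
6. n5.idx = 12  [terminal]
7. n6.acc = 0  [terminal]
8. n3.depth = 20  [B.acc - 3]
9. n2.val = 13  [13]
10. n2.acc = true  [B.depth > 19]
11. n7.acc = 20  [S.val * 2 - 6]
12. n8.acc = 9  [terminal]
13. n7.depth = -6  [A.acc + g.acc - 35]
14. n7.cnt = 1  [g.acc + A.acc - 28]
15. n1.depth = 25  [B.fin + 12]
16. n10.acc = -3  [-3]
17. n12.acc = 25  [terminal]
18. n13.cnt = false  [terminal]
19. n14.acc = 27  [terminal]
20. n11.val = 14  [g₀.acc * -2 + 64]
21. n11.acc = true  [true]
22. n15.fin = 13  [(if S.acc then A.acc else S.val) + 16]
23. n15.acc = -2  [(if S.acc then A.acc else S.val) + 1]
24. n16.idx = 9  [terminal]
25. n17.idx = 9  [terminal]
26. n15.depth = 12  [d₁.idx + 3]
27. n10.depth = 14  [B.depth * -2 + 38]
28. n10.cnt = -4  [S.val * 3 - 46]
29. n9.val = 26  [A.depth + 12]
30. n9.acc = false  [A.cnt == A.depth]
31. n0.val = 3  [B.depth * 3 - 72]
32. n0.acc = false  [S₁.acc == true]

false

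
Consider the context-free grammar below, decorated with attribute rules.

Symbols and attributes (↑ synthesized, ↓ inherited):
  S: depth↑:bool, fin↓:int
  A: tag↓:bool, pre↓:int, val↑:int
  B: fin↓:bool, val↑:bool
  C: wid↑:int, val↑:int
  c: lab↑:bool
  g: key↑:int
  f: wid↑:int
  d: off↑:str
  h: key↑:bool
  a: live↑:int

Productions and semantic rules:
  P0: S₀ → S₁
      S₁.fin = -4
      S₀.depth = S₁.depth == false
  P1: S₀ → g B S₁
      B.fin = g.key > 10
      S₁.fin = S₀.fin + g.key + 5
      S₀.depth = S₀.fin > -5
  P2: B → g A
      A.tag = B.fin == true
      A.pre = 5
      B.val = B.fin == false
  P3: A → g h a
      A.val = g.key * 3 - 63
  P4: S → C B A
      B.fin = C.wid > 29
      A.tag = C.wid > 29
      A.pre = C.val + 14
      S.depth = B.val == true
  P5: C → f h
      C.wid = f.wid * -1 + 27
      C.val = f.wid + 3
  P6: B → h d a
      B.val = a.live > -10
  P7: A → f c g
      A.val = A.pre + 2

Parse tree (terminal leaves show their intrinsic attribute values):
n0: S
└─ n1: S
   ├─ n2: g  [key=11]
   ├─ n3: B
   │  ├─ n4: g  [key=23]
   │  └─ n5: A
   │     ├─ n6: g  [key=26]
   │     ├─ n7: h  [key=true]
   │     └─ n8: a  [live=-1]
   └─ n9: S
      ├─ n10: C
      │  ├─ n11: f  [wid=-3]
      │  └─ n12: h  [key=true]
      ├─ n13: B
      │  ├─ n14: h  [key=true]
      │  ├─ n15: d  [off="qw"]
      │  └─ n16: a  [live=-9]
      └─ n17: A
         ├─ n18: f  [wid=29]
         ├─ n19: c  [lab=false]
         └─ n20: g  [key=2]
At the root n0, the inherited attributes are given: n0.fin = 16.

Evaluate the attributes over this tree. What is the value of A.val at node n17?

16

1. n0.fin = 16  [given at root]
2. n1.fin = -4  [-4]
3. n2.key = 11  [terminal]
4. n3.fin = true  [g.key > 10]
5. n4.key = 23  [terminal]
6. n5.tag = true  [B.fin == true]
7. n5.pre = 5  [5]
8. n6.key = 26  [terminal]
9. n7.key = true  [terminal]
10. n8.live = -1  [terminal]
11. n5.val = 15  [g.key * 3 - 63]
12. n3.val = false  [B.fin == false]
13. n9.fin = 12  [S₀.fin + g.key + 5]
14. n11.wid = -3  [terminal]
15. n12.key = true  [terminal]
16. n10.wid = 30  [f.wid * -1 + 27]
17. n10.val = 0  [f.wid + 3]
18. n13.fin = true  [C.wid > 29]
19. n14.key = true  [terminal]
20. n15.off = "qw"  [terminal]
21. n16.live = -9  [terminal]
22. n13.val = true  [a.live > -10]
23. n17.tag = true  [C.wid > 29]
24. n17.pre = 14  [C.val + 14]
25. n18.wid = 29  [terminal]
26. n19.lab = false  [terminal]
27. n20.key = 2  [terminal]
28. n17.val = 16  [A.pre + 2]
29. n9.depth = true  [B.val == true]
30. n1.depth = true  [S₀.fin > -5]
31. n0.depth = false  [S₁.depth == false]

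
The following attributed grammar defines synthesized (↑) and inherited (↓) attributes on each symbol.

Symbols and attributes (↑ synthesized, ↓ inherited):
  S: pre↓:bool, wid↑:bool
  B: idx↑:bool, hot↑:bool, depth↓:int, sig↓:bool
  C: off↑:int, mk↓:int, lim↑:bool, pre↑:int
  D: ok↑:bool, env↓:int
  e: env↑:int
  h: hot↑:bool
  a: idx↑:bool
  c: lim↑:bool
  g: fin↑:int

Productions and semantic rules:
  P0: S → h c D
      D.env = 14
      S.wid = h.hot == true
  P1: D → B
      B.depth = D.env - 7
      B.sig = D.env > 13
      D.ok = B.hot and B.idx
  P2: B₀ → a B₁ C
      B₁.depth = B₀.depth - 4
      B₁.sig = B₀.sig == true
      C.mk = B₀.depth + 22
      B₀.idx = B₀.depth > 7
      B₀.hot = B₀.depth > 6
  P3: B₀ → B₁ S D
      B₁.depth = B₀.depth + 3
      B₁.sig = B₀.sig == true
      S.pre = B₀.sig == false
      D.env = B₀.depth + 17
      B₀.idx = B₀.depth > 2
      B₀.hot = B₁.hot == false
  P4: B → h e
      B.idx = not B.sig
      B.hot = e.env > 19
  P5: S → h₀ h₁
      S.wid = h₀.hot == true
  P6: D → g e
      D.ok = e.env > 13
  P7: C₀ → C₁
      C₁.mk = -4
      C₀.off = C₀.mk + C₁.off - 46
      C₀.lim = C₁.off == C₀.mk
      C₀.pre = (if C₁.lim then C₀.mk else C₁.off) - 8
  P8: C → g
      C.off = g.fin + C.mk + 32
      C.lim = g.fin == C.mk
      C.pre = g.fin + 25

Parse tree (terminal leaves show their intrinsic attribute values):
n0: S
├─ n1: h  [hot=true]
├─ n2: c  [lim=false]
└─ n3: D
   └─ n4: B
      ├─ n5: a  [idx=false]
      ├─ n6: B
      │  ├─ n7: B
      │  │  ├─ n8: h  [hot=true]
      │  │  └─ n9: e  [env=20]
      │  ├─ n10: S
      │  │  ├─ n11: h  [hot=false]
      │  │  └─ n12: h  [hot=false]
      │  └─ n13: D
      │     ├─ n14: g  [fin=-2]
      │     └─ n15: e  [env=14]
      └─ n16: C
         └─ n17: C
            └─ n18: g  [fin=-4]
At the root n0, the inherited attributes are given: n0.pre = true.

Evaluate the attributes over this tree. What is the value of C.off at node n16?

1. n0.pre = true  [given at root]
2. n1.hot = true  [terminal]
3. n2.lim = false  [terminal]
4. n3.env = 14  [14]
5. n4.depth = 7  [D.env - 7]
6. n4.sig = true  [D.env > 13]
7. n5.idx = false  [terminal]
8. n6.depth = 3  [B₀.depth - 4]
9. n6.sig = true  [B₀.sig == true]
10. n7.depth = 6  [B₀.depth + 3]
11. n7.sig = true  [B₀.sig == true]
12. n8.hot = true  [terminal]
13. n9.env = 20  [terminal]
14. n7.idx = false  [not B.sig]
15. n7.hot = true  [e.env > 19]
16. n10.pre = false  [B₀.sig == false]
17. n11.hot = false  [terminal]
18. n12.hot = false  [terminal]
19. n10.wid = false  [h₀.hot == true]
20. n13.env = 20  [B₀.depth + 17]
21. n14.fin = -2  [terminal]
22. n15.env = 14  [terminal]
23. n13.ok = true  [e.env > 13]
24. n6.idx = true  [B₀.depth > 2]
25. n6.hot = false  [B₁.hot == false]
26. n16.mk = 29  [B₀.depth + 22]
27. n17.mk = -4  [-4]
28. n18.fin = -4  [terminal]
29. n17.off = 24  [g.fin + C.mk + 32]
30. n17.lim = true  [g.fin == C.mk]
31. n17.pre = 21  [g.fin + 25]
32. n16.off = 7  [C₀.mk + C₁.off - 46]
33. n16.lim = false  [C₁.off == C₀.mk]
34. n16.pre = 21  [(if C₁.lim then C₀.mk else C₁.off) - 8]
35. n4.idx = false  [B₀.depth > 7]
36. n4.hot = true  [B₀.depth > 6]
37. n3.ok = false  [B.hot and B.idx]
38. n0.wid = true  [h.hot == true]

7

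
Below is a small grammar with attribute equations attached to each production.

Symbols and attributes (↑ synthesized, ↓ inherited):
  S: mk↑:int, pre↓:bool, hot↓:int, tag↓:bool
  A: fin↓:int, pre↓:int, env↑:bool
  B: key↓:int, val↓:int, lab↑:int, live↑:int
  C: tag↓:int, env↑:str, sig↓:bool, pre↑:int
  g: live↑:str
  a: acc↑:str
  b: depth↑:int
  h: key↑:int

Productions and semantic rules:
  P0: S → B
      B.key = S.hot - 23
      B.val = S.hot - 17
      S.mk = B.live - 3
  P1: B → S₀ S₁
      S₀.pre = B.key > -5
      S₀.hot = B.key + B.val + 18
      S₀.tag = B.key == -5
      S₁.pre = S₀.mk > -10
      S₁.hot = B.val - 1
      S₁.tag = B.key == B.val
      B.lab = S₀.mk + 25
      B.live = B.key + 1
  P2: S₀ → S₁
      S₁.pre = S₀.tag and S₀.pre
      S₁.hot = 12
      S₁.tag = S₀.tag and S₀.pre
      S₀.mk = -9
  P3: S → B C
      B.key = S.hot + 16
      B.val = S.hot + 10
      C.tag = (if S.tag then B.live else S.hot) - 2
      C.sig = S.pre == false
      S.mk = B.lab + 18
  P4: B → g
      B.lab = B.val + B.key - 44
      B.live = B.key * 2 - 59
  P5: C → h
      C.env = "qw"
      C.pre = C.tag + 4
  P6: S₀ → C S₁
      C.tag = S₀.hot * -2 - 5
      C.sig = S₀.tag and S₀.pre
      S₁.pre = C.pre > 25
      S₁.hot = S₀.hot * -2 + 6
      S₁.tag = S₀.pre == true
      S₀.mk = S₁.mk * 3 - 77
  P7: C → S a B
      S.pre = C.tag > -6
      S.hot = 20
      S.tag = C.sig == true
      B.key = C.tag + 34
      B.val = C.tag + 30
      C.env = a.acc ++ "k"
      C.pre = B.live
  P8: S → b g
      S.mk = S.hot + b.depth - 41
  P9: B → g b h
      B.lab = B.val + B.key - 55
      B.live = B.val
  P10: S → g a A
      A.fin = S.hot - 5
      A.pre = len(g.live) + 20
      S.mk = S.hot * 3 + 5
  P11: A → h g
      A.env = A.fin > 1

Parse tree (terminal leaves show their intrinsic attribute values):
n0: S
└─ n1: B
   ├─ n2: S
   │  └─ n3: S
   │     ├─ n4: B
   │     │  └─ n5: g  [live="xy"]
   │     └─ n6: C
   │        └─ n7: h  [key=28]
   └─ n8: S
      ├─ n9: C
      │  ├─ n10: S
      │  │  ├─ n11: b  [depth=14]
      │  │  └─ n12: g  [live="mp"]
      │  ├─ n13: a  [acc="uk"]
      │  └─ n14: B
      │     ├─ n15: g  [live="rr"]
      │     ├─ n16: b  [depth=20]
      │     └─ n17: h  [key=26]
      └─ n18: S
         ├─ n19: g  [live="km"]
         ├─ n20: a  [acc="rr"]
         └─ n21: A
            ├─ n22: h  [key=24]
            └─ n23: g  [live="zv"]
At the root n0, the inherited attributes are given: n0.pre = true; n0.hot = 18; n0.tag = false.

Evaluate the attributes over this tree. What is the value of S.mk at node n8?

-8

1. n0.pre = true  [given at root]
2. n0.hot = 18  [given at root]
3. n0.tag = false  [given at root]
4. n1.key = -5  [S.hot - 23]
5. n1.val = 1  [S.hot - 17]
6. n2.pre = false  [B.key > -5]
7. n2.hot = 14  [B.key + B.val + 18]
8. n2.tag = true  [B.key == -5]
9. n3.pre = false  [S₀.tag and S₀.pre]
10. n3.hot = 12  [12]
11. n3.tag = false  [S₀.tag and S₀.pre]
12. n4.key = 28  [S.hot + 16]
13. n4.val = 22  [S.hot + 10]
14. n5.live = "xy"  [terminal]
15. n4.lab = 6  [B.val + B.key - 44]
16. n4.live = -3  [B.key * 2 - 59]
17. n6.tag = 10  [(if S.tag then B.live else S.hot) - 2]
18. n6.sig = true  [S.pre == false]
19. n7.key = 28  [terminal]
20. n6.env = "qw"  ["qw"]
21. n6.pre = 14  [C.tag + 4]
22. n3.mk = 24  [B.lab + 18]
23. n2.mk = -9  [-9]
24. n8.pre = true  [S₀.mk > -10]
25. n8.hot = 0  [B.val - 1]
26. n8.tag = false  [B.key == B.val]
27. n9.tag = -5  [S₀.hot * -2 - 5]
28. n9.sig = false  [S₀.tag and S₀.pre]
29. n10.pre = true  [C.tag > -6]
30. n10.hot = 20  [20]
31. n10.tag = false  [C.sig == true]
32. n11.depth = 14  [terminal]
33. n12.live = "mp"  [terminal]
34. n10.mk = -7  [S.hot + b.depth - 41]
35. n13.acc = "uk"  [terminal]
36. n14.key = 29  [C.tag + 34]
37. n14.val = 25  [C.tag + 30]
38. n15.live = "rr"  [terminal]
39. n16.depth = 20  [terminal]
40. n17.key = 26  [terminal]
41. n14.lab = -1  [B.val + B.key - 55]
42. n14.live = 25  [B.val]
43. n9.env = "ukk"  [a.acc ++ "k"]
44. n9.pre = 25  [B.live]
45. n18.pre = false  [C.pre > 25]
46. n18.hot = 6  [S₀.hot * -2 + 6]
47. n18.tag = true  [S₀.pre == true]
48. n19.live = "km"  [terminal]
49. n20.acc = "rr"  [terminal]
50. n21.fin = 1  [S.hot - 5]
51. n21.pre = 22  [len(g.live) + 20]
52. n22.key = 24  [terminal]
53. n23.live = "zv"  [terminal]
54. n21.env = false  [A.fin > 1]
55. n18.mk = 23  [S.hot * 3 + 5]
56. n8.mk = -8  [S₁.mk * 3 - 77]
57. n1.lab = 16  [S₀.mk + 25]
58. n1.live = -4  [B.key + 1]
59. n0.mk = -7  [B.live - 3]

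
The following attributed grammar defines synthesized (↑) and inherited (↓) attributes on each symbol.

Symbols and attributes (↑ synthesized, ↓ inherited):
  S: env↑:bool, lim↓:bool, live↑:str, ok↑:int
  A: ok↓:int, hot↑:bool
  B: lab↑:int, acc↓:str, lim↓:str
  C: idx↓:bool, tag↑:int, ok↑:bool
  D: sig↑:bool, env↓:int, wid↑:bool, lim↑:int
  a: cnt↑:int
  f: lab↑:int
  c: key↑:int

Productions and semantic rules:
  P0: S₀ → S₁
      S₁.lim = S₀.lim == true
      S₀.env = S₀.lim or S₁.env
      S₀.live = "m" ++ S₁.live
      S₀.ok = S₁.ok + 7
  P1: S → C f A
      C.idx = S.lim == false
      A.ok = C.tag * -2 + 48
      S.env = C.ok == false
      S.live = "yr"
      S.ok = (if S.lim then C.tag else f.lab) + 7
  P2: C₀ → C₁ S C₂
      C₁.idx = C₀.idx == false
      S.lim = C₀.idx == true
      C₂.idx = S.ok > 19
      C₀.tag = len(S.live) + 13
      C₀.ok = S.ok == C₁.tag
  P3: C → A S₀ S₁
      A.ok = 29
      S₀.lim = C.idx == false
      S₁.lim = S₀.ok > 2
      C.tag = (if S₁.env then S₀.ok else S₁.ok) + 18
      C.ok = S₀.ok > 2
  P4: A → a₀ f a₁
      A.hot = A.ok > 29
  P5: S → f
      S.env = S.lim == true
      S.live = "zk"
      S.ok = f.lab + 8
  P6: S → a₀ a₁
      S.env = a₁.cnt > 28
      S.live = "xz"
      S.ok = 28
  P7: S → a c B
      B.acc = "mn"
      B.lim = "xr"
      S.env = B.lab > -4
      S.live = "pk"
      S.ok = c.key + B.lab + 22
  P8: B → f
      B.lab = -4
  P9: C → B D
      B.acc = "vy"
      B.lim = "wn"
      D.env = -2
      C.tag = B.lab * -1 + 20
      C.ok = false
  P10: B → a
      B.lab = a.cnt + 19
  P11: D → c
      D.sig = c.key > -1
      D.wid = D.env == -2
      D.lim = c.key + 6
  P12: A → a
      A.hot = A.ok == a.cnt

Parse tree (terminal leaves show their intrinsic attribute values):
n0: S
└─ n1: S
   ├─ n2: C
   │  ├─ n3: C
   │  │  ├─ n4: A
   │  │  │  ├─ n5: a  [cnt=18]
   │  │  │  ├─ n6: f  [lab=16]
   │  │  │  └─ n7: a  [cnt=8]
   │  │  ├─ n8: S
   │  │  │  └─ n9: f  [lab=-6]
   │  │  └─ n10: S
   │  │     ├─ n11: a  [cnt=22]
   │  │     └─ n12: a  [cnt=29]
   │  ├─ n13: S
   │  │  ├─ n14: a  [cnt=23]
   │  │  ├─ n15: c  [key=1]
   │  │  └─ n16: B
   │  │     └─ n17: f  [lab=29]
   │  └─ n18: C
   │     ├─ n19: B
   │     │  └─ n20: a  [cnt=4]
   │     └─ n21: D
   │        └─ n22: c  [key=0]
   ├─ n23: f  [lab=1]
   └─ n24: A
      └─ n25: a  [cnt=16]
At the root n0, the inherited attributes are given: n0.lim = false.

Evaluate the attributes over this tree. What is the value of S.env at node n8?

1. n0.lim = false  [given at root]
2. n1.lim = false  [S₀.lim == true]
3. n2.idx = true  [S.lim == false]
4. n3.idx = false  [C₀.idx == false]
5. n4.ok = 29  [29]
6. n5.cnt = 18  [terminal]
7. n6.lab = 16  [terminal]
8. n7.cnt = 8  [terminal]
9. n4.hot = false  [A.ok > 29]
10. n8.lim = true  [C.idx == false]
11. n9.lab = -6  [terminal]
12. n8.env = true  [S.lim == true]
13. n8.live = "zk"  ["zk"]
14. n8.ok = 2  [f.lab + 8]
15. n10.lim = false  [S₀.ok > 2]
16. n11.cnt = 22  [terminal]
17. n12.cnt = 29  [terminal]
18. n10.env = true  [a₁.cnt > 28]
19. n10.live = "xz"  ["xz"]
20. n10.ok = 28  [28]
21. n3.tag = 20  [(if S₁.env then S₀.ok else S₁.ok) + 18]
22. n3.ok = false  [S₀.ok > 2]
23. n13.lim = true  [C₀.idx == true]
24. n14.cnt = 23  [terminal]
25. n15.key = 1  [terminal]
26. n16.acc = "mn"  ["mn"]
27. n16.lim = "xr"  ["xr"]
28. n17.lab = 29  [terminal]
29. n16.lab = -4  [-4]
30. n13.env = false  [B.lab > -4]
31. n13.live = "pk"  ["pk"]
32. n13.ok = 19  [c.key + B.lab + 22]
33. n18.idx = false  [S.ok > 19]
34. n19.acc = "vy"  ["vy"]
35. n19.lim = "wn"  ["wn"]
36. n20.cnt = 4  [terminal]
37. n19.lab = 23  [a.cnt + 19]
38. n21.env = -2  [-2]
39. n22.key = 0  [terminal]
40. n21.sig = true  [c.key > -1]
41. n21.wid = true  [D.env == -2]
42. n21.lim = 6  [c.key + 6]
43. n18.tag = -3  [B.lab * -1 + 20]
44. n18.ok = false  [false]
45. n2.tag = 15  [len(S.live) + 13]
46. n2.ok = false  [S.ok == C₁.tag]
47. n23.lab = 1  [terminal]
48. n24.ok = 18  [C.tag * -2 + 48]
49. n25.cnt = 16  [terminal]
50. n24.hot = false  [A.ok == a.cnt]
51. n1.env = true  [C.ok == false]
52. n1.live = "yr"  ["yr"]
53. n1.ok = 8  [(if S.lim then C.tag else f.lab) + 7]
54. n0.env = true  [S₀.lim or S₁.env]
55. n0.live = "myr"  ["m" ++ S₁.live]
56. n0.ok = 15  [S₁.ok + 7]

true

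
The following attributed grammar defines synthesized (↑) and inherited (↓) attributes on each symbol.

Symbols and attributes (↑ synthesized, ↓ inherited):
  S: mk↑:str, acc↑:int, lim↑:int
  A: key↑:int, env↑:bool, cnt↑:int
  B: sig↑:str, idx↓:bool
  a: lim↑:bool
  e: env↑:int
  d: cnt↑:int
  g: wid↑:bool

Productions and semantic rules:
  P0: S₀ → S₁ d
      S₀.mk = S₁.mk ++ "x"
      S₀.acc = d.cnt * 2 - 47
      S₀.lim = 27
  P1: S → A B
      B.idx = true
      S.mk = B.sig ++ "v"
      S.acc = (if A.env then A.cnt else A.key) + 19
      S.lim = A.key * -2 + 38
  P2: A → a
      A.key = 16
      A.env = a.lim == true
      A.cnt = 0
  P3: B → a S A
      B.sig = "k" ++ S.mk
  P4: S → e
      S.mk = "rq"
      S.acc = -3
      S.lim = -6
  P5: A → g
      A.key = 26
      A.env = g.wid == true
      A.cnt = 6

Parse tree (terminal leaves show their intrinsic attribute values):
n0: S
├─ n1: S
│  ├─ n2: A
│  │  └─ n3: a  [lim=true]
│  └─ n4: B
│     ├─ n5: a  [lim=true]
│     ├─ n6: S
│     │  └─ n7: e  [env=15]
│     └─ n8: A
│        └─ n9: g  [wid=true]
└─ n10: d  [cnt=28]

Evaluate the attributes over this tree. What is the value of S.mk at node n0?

1. n3.lim = true  [terminal]
2. n2.key = 16  [16]
3. n2.env = true  [a.lim == true]
4. n2.cnt = 0  [0]
5. n4.idx = true  [true]
6. n5.lim = true  [terminal]
7. n7.env = 15  [terminal]
8. n6.mk = "rq"  ["rq"]
9. n6.acc = -3  [-3]
10. n6.lim = -6  [-6]
11. n9.wid = true  [terminal]
12. n8.key = 26  [26]
13. n8.env = true  [g.wid == true]
14. n8.cnt = 6  [6]
15. n4.sig = "krq"  ["k" ++ S.mk]
16. n1.mk = "krqv"  [B.sig ++ "v"]
17. n1.acc = 19  [(if A.env then A.cnt else A.key) + 19]
18. n1.lim = 6  [A.key * -2 + 38]
19. n10.cnt = 28  [terminal]
20. n0.mk = "krqvx"  [S₁.mk ++ "x"]
21. n0.acc = 9  [d.cnt * 2 - 47]
22. n0.lim = 27  [27]

"krqvx"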